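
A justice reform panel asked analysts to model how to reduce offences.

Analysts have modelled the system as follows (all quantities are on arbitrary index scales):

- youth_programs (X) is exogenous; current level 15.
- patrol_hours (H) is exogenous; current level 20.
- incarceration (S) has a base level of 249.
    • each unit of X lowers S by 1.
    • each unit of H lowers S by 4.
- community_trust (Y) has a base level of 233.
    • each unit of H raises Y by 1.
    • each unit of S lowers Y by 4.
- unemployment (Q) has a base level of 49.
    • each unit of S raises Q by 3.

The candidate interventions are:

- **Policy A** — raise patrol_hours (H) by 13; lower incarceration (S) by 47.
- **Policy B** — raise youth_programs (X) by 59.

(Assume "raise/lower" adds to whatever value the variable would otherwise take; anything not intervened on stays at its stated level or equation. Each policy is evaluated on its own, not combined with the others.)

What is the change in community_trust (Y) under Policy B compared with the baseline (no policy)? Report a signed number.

236

Baseline:
  X = 15
  H = 20
  S = 249 − 15 − 4·20 = 154
  Y = 233 + 20 − 4·154 = -363
Policy B (X + 59):
  X = 15 + 59 = 74
  H = 20
  S = 249 − 74 − 4·20 = 95
  Y = 233 + 20 − 4·95 = -127
Change in Y: -127 − (-363) = 236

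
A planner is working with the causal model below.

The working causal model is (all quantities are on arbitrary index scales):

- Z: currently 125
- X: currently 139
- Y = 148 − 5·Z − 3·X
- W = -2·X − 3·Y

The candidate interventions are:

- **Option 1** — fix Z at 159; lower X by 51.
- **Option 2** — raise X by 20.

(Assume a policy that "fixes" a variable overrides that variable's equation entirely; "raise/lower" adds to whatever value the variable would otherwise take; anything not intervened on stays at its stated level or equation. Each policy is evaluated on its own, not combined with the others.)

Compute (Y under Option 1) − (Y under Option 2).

43

Option 1 (Z := 159, X − 51):
  Z = 159
  X = 139 − 51 = 88
  Y = 148 − 5·159 − 3·88 = -911
Option 2 (X + 20):
  Z = 125
  X = 139 + 20 = 159
  Y = 148 − 5·125 − 3·159 = -954
Y: -911 − (-954) = 43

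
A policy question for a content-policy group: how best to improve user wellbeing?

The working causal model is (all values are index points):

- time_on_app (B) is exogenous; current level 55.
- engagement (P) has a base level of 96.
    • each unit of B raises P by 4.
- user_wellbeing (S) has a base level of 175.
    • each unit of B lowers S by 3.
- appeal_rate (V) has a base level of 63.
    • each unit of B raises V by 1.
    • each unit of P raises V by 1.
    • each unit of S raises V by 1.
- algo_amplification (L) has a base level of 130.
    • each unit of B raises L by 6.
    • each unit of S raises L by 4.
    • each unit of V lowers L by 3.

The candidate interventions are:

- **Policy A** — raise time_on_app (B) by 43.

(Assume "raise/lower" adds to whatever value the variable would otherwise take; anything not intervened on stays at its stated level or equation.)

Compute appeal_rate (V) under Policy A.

Policy A (B + 43):
  B = 55 + 43 = 98
  P = 96 + 4·98 = 488
  S = 175 − 3·98 = -119
  V = 63 + 98 + 488 + (-119) = 530

530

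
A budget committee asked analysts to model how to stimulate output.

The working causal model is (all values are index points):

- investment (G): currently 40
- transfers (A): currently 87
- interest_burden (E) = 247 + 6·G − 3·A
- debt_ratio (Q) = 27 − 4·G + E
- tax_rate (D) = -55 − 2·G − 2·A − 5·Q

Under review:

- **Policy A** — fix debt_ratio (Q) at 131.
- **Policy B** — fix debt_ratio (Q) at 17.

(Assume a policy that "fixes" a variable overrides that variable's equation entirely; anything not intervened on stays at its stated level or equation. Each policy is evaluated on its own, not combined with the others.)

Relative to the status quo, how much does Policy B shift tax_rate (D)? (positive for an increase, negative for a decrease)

Baseline:
  G = 40
  A = 87
  E = 247 + 6·40 − 3·87 = 226
  Q = 27 − 4·40 + 226 = 93
  D = -55 − 2·40 − 2·87 − 5·93 = -774
Policy B (Q := 17):
  G = 40
  A = 87
  E = 247 + 6·40 − 3·87 = 226
  Q = 17
  D = -55 − 2·40 − 2·87 − 5·17 = -394
Change in D: -394 − (-774) = 380

380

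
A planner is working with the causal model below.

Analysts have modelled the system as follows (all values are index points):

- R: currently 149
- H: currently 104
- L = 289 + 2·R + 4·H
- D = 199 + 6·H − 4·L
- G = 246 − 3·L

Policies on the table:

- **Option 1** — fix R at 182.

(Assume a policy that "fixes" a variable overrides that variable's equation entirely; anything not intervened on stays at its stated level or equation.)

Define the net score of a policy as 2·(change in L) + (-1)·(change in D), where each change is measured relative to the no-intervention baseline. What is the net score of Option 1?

Baseline:
  R = 149
  H = 104
  L = 289 + 2·149 + 4·104 = 1003
  D = 199 + 6·104 − 4·1003 = -3189
Option 1 (R := 182):
  R = 182
  H = 104
  L = 289 + 2·182 + 4·104 = 1069
  D = 199 + 6·104 − 4·1069 = -3453
ΔL = 1069 − 1003 = 66; ΔD = -3453 − (-3189) = -264
Score = 2·66 + (-1)·(-264) = 396

396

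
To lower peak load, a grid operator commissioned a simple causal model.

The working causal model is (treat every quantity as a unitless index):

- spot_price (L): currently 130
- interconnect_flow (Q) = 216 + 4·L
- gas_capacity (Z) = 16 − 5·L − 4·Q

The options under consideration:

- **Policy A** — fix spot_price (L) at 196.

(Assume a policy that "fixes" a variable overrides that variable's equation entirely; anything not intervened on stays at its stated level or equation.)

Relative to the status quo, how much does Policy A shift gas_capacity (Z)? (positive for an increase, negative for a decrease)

-1386

Baseline:
  L = 130
  Q = 216 + 4·130 = 736
  Z = 16 − 5·130 − 4·736 = -3578
Policy A (L := 196):
  L = 196
  Q = 216 + 4·196 = 1000
  Z = 16 − 5·196 − 4·1000 = -4964
Change in Z: -4964 − (-3578) = -1386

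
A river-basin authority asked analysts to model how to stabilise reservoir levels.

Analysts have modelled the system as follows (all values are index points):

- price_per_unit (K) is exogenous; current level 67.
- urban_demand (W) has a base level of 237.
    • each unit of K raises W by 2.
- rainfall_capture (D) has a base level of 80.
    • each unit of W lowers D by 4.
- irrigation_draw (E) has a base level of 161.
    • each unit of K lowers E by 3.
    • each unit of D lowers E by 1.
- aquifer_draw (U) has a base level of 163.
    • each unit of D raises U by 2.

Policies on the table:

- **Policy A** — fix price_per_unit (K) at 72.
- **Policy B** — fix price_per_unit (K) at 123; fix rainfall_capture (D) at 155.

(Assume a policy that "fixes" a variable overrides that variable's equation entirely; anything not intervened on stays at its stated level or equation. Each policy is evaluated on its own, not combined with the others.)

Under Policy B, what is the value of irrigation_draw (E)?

-363

Policy B (K := 123, D := 155):
  K = 123
  W = 237 + 2·123 = 483
  D = 155
  E = 161 − 3·123 − 155 = -363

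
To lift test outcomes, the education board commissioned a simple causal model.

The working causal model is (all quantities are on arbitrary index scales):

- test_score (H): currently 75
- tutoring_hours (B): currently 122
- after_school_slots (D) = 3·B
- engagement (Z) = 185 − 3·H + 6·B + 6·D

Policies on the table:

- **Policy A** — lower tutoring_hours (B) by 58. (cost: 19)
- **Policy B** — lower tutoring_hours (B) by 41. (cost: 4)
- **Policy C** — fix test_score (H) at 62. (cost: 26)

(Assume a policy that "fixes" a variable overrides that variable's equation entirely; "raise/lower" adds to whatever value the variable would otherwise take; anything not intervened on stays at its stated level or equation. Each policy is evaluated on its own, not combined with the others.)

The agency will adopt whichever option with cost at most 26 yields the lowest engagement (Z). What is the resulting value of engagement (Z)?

Policy A (B − 58):
  H = 75
  B = 122 − 58 = 64
  D = 0 + 3·64 = 192
  Z = 185 − 3·75 + 6·64 + 6·192 = 1496
Policy B (B − 41):
  H = 75
  B = 122 − 41 = 81
  D = 0 + 3·81 = 243
  Z = 185 − 3·75 + 6·81 + 6·243 = 1904
Policy C (H := 62):
  H = 62
  B = 122
  D = 0 + 3·122 = 366
  Z = 185 − 3·62 + 6·122 + 6·366 = 2927
Comparing — Policy A: Z=1496, Policy B: Z=1904, Policy C: Z=2927. Lowest is 1496 (Policy A).

1496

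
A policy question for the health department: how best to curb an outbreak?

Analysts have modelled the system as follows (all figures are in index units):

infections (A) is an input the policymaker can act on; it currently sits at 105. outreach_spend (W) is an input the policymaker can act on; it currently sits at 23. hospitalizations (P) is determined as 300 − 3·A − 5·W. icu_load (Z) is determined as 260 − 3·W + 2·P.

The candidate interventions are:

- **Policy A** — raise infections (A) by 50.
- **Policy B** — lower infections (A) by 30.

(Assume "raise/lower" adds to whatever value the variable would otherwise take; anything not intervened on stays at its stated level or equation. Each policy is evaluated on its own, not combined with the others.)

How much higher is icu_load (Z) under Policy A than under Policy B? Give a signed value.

-480

Policy A (A + 50):
  A = 105 + 50 = 155
  W = 23
  P = 300 − 3·155 − 5·23 = -280
  Z = 260 − 3·23 + 2·(-280) = -369
Policy B (A − 30):
  A = 105 − 30 = 75
  W = 23
  P = 300 − 3·75 − 5·23 = -40
  Z = 260 − 3·23 + 2·(-40) = 111
Z: -369 − 111 = -480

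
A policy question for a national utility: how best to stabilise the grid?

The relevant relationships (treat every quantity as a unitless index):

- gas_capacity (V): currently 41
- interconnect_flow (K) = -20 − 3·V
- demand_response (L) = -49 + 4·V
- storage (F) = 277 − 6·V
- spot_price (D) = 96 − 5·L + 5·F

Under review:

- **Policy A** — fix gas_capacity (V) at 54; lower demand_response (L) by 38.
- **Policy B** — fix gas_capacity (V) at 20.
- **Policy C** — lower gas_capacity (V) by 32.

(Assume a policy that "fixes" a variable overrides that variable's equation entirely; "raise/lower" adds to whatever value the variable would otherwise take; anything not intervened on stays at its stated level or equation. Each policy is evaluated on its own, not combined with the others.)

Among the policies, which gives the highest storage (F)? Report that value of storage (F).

Policy A (V := 54, L − 38):
  V = 54
  F = 277 − 6·54 = -47
Policy B (V := 20):
  V = 20
  F = 277 − 6·20 = 157
Policy C (V − 32):
  V = 41 − 32 = 9
  F = 277 − 6·9 = 223
Comparing — Policy A: F=-47, Policy B: F=157, Policy C: F=223. Highest is 223 (Policy C).

223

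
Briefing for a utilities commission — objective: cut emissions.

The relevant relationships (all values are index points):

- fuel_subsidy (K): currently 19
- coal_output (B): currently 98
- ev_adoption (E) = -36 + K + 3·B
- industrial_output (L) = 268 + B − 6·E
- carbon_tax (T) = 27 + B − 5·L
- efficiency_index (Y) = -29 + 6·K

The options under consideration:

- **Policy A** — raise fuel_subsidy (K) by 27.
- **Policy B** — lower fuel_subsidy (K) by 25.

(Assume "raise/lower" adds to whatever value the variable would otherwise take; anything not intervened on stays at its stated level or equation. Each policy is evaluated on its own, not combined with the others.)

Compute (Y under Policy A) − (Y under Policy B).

312

Policy A (K + 27):
  K = 19 + 27 = 46
  Y = -29 + 6·46 = 247
Policy B (K − 25):
  K = 19 − 25 = -6
  Y = -29 + 6·(-6) = -65
Y: 247 − (-65) = 312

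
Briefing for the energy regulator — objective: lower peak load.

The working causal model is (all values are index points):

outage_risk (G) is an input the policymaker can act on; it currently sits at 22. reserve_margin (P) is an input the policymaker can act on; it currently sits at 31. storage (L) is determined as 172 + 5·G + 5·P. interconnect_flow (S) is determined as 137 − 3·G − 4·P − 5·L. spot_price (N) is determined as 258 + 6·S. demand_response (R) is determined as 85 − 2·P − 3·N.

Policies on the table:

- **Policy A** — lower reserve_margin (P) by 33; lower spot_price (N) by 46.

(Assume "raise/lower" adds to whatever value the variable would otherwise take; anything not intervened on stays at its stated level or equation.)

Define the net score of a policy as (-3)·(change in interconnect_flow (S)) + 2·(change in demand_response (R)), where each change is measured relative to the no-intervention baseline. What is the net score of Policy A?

-36915

Baseline:
  G = 22
  P = 31
  L = 172 + 5·22 + 5·31 = 437
  S = 137 − 3·22 − 4·31 − 5·437 = -2238
  N = 258 + 6·(-2238) = -13170
  R = 85 − 2·31 − 3·(-13170) = 39533
Policy A (P − 33, N − 46):
  G = 22
  P = 31 − 33 = -2
  L = 172 + 5·22 + 5·(-2) = 272
  S = 137 − 3·22 − 4·(-2) − 5·272 = -1281
  N = 258 + 6·(-1281) (−46 from intervention) = -7474
  R = 85 − 2·(-2) − 3·(-7474) = 22511
ΔS = -1281 − (-2238) = 957; ΔR = 22511 − 39533 = -17022
Score = (-3)·957 + 2·(-17022) = -36915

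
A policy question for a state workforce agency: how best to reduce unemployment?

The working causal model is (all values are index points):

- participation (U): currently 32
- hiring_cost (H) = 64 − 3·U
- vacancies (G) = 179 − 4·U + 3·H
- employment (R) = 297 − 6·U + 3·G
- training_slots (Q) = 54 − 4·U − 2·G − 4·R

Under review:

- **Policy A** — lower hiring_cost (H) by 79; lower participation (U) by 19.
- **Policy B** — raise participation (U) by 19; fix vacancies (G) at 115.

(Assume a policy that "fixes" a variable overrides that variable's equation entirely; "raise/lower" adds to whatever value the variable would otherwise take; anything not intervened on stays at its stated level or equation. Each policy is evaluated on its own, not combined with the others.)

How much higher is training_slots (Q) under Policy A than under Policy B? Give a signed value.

1340

Policy A (H − 79, U − 19):
  U = 32 − 19 = 13
  H = 64 − 3·13 (−79 from intervention) = -54
  G = 179 − 4·13 + 3·(-54) = -35
  R = 297 − 6·13 + 3·(-35) = 114
  Q = 54 − 4·13 − 2·(-35) − 4·114 = -384
Policy B (U + 19, G := 115):
  U = 32 + 19 = 51
  H = 64 − 3·51 = -89
  G = 115
  R = 297 − 6·51 + 3·115 = 336
  Q = 54 − 4·51 − 2·115 − 4·336 = -1724
Q: -384 − (-1724) = 1340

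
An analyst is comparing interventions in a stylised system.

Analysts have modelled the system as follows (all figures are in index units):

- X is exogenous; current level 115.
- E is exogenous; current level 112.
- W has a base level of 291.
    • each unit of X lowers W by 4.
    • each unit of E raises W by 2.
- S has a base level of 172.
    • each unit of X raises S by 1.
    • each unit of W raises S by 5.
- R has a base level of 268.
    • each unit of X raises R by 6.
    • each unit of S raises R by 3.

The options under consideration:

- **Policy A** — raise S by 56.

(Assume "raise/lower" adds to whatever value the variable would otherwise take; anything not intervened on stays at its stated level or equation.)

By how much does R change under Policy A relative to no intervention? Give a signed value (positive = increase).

168

Baseline:
  X = 115
  E = 112
  W = 291 − 4·115 + 2·112 = 55
  S = 172 + 115 + 5·55 = 562
  R = 268 + 6·115 + 3·562 = 2644
Policy A (S + 56):
  X = 115
  E = 112
  W = 291 − 4·115 + 2·112 = 55
  S = 172 + 115 + 5·55 (+56 from intervention) = 618
  R = 268 + 6·115 + 3·618 = 2812
Change in R: 2812 − 2644 = 168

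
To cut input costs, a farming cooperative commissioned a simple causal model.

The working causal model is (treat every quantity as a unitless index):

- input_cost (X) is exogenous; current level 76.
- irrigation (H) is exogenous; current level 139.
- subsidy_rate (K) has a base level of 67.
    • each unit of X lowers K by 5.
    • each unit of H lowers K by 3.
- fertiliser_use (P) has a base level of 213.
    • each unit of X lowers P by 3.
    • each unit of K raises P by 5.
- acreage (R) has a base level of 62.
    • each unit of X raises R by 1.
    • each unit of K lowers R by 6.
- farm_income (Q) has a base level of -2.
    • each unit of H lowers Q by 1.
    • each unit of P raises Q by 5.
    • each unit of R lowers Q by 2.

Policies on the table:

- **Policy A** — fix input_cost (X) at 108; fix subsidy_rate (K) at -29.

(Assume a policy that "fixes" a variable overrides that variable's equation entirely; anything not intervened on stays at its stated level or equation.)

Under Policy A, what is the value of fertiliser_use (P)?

Policy A (X := 108, K := -29):
  X = 108
  H = 139
  K = -29
  P = 213 − 3·108 + 5·(-29) = -256

-256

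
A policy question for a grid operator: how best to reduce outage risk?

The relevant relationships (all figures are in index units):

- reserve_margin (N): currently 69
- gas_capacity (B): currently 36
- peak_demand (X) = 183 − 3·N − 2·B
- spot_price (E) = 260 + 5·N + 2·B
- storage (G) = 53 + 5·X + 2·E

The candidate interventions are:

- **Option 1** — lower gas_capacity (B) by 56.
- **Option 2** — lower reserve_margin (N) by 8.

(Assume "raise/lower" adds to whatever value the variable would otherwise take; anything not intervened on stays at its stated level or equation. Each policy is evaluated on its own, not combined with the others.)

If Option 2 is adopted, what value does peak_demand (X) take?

Option 2 (N − 8):
  N = 69 − 8 = 61
  B = 36
  X = 183 − 3·61 − 2·36 = -72

-72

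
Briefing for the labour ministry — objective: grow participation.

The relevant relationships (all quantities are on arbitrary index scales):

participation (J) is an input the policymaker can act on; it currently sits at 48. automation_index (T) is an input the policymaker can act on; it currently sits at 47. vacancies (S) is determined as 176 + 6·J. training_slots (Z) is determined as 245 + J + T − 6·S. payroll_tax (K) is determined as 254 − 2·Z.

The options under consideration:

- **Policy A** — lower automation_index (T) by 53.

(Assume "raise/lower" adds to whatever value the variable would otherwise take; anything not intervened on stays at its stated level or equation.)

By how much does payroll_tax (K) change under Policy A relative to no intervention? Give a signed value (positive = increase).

106

Baseline:
  J = 48
  T = 47
  S = 176 + 6·48 = 464
  Z = 245 + 48 + 47 − 6·464 = -2444
  K = 254 − 2·(-2444) = 5142
Policy A (T − 53):
  J = 48
  T = 47 − 53 = -6
  S = 176 + 6·48 = 464
  Z = 245 + 48 + (-6) − 6·464 = -2497
  K = 254 − 2·(-2497) = 5248
Change in K: 5248 − 5142 = 106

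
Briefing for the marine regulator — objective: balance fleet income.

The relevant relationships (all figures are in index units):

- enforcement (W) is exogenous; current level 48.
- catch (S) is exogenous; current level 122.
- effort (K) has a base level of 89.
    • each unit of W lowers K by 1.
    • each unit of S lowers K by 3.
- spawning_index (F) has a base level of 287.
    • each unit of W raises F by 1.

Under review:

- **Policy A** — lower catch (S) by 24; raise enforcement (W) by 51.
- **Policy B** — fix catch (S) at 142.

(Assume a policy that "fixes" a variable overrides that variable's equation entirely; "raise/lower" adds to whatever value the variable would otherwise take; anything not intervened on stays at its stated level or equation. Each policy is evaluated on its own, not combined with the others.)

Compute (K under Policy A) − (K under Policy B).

Policy A (S − 24, W + 51):
  W = 48 + 51 = 99
  S = 122 − 24 = 98
  K = 89 − 99 − 3·98 = -304
Policy B (S := 142):
  W = 48
  S = 142
  K = 89 − 48 − 3·142 = -385
K: -304 − (-385) = 81

81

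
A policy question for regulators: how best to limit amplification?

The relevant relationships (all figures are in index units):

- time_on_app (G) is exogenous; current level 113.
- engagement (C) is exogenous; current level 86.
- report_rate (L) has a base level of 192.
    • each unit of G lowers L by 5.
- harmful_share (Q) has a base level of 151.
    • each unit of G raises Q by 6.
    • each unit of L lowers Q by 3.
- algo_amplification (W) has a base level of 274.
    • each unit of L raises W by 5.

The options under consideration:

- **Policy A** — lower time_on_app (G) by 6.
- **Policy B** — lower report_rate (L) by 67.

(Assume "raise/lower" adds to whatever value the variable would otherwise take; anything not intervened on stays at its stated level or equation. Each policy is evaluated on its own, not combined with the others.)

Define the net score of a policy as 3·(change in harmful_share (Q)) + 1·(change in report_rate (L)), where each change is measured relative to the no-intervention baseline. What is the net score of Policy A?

Baseline:
  G = 113
  L = 192 − 5·113 = -373
  Q = 151 + 6·113 − 3·(-373) = 1948
Policy A (G − 6):
  G = 113 − 6 = 107
  L = 192 − 5·107 = -343
  Q = 151 + 6·107 − 3·(-343) = 1822
ΔQ = 1822 − 1948 = -126; ΔL = -343 − (-373) = 30
Score = 3·(-126) + 1·30 = -348

-348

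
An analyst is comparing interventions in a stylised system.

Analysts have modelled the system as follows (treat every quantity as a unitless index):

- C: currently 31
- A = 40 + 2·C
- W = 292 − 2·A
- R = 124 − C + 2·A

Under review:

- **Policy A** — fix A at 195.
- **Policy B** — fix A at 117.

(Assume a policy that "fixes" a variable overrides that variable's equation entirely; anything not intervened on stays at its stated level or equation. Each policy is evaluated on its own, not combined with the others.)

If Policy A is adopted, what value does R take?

Policy A (A := 195):
  C = 31
  A = 195
  R = 124 − 31 + 2·195 = 483

483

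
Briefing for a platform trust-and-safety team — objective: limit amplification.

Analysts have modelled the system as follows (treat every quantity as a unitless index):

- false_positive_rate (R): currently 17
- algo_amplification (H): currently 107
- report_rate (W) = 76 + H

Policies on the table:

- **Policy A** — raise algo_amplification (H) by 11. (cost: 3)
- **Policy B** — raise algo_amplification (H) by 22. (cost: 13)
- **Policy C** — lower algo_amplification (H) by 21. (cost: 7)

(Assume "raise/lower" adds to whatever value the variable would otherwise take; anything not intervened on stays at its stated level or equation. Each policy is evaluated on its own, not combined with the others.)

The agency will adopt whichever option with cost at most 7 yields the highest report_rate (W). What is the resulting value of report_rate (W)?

Policy A (H + 11):
  H = 107 + 11 = 118
  W = 76 + 118 = 194
Policy C (H − 21):
  H = 107 − 21 = 86
  W = 76 + 86 = 162
Comparing — Policy A: W=194, Policy C: W=162. Highest is 194 (Policy A).

194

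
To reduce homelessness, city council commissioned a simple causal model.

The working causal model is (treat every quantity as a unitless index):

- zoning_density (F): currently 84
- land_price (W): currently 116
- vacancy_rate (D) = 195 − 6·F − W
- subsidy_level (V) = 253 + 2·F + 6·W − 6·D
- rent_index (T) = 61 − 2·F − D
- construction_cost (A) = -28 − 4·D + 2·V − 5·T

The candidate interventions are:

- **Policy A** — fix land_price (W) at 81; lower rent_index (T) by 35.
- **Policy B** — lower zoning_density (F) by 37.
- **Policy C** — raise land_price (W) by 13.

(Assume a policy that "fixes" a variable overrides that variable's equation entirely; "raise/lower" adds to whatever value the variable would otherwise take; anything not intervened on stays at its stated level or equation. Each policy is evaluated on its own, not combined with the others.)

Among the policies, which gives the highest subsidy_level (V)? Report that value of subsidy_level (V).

Policy A (W := 81, T − 35):
  F = 84
  W = 81
  D = 195 − 6·84 − 81 = -390
  V = 253 + 2·84 + 6·81 − 6·(-390) = 3247
Policy B (F − 37):
  F = 84 − 37 = 47
  W = 116
  D = 195 − 6·47 − 116 = -203
  V = 253 + 2·47 + 6·116 − 6·(-203) = 2261
Policy C (W + 13):
  F = 84
  W = 116 + 13 = 129
  D = 195 − 6·84 − 129 = -438
  V = 253 + 2·84 + 6·129 − 6·(-438) = 3823
Comparing — Policy A: V=3247, Policy B: V=2261, Policy C: V=3823. Highest is 3823 (Policy C).

3823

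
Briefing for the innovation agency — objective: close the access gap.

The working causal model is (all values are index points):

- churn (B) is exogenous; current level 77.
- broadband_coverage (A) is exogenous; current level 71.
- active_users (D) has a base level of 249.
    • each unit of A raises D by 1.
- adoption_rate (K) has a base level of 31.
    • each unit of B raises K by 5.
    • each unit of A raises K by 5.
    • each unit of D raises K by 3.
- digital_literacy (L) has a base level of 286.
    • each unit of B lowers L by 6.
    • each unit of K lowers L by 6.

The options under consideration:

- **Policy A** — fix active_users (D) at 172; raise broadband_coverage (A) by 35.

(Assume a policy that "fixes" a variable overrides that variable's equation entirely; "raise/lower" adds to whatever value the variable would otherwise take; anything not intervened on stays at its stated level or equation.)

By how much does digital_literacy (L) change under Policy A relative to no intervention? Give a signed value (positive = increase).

Baseline:
  B = 77
  A = 71
  D = 249 + 71 = 320
  K = 31 + 5·77 + 5·71 + 3·320 = 1731
  L = 286 − 6·77 − 6·1731 = -10562
Policy A (D := 172, A + 35):
  B = 77
  A = 71 + 35 = 106
  D = 172
  K = 31 + 5·77 + 5·106 + 3·172 = 1462
  L = 286 − 6·77 − 6·1462 = -8948
Change in L: -8948 − (-10562) = 1614

1614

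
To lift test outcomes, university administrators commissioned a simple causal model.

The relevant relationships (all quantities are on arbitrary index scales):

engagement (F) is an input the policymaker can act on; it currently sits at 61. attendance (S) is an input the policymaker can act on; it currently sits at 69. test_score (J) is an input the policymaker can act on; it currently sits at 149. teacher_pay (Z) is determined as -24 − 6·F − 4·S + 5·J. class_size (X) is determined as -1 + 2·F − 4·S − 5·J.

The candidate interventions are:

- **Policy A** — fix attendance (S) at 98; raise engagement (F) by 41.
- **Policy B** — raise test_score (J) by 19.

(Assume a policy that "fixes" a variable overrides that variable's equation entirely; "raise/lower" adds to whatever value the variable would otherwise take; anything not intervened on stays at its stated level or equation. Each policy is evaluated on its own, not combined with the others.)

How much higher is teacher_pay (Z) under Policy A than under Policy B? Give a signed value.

-457

Policy A (S := 98, F + 41):
  F = 61 + 41 = 102
  S = 98
  J = 149
  Z = -24 − 6·102 − 4·98 + 5·149 = -283
Policy B (J + 19):
  F = 61
  S = 69
  J = 149 + 19 = 168
  Z = -24 − 6·61 − 4·69 + 5·168 = 174
Z: -283 − 174 = -457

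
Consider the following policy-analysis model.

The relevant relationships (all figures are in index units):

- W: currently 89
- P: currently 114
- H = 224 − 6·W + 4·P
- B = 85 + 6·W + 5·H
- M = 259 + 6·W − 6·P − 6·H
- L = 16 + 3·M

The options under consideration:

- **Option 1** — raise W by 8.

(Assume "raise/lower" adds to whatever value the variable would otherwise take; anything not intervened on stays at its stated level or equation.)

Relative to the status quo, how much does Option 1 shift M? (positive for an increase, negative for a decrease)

Baseline:
  W = 89
  P = 114
  H = 224 − 6·89 + 4·114 = 146
  M = 259 + 6·89 − 6·114 − 6·146 = -767
Option 1 (W + 8):
  W = 89 + 8 = 97
  P = 114
  H = 224 − 6·97 + 4·114 = 98
  M = 259 + 6·97 − 6·114 − 6·98 = -431
Change in M: -431 − (-767) = 336

336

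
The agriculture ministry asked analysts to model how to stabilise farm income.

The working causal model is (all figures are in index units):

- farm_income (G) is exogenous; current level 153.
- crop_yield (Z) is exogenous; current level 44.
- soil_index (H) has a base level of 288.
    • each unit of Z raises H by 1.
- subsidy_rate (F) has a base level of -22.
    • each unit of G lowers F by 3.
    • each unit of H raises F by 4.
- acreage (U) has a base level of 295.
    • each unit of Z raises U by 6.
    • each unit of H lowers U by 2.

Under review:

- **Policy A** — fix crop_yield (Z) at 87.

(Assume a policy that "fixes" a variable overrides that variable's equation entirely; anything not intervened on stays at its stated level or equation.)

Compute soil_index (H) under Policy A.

Policy A (Z := 87):
  Z = 87
  H = 288 + 87 = 375

375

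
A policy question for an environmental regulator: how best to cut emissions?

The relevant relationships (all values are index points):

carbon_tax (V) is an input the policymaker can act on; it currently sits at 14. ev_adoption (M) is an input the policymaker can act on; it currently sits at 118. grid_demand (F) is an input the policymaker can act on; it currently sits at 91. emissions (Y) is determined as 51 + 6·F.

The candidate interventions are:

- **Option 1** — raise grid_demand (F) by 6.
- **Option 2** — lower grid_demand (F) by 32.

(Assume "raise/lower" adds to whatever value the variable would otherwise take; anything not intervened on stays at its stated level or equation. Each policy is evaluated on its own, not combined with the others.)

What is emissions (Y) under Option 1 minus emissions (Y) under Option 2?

Option 1 (F + 6):
  F = 91 + 6 = 97
  Y = 51 + 6·97 = 633
Option 2 (F − 32):
  F = 91 − 32 = 59
  Y = 51 + 6·59 = 405
Y: 633 − 405 = 228

228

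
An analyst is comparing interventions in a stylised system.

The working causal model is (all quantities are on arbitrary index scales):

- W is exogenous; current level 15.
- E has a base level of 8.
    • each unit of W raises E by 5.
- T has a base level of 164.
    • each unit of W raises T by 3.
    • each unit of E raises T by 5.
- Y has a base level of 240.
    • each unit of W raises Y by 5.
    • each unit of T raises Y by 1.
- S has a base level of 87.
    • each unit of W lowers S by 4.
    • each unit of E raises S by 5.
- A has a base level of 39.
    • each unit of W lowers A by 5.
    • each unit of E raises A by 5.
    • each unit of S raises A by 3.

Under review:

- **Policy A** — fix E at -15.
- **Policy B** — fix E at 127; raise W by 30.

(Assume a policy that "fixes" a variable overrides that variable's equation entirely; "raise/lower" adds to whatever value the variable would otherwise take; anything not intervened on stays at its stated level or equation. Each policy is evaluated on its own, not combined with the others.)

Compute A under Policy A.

-255

Policy A (E := -15):
  W = 15
  E = -15
  S = 87 − 4·15 + 5·(-15) = -48
  A = 39 − 5·15 + 5·(-15) + 3·(-48) = -255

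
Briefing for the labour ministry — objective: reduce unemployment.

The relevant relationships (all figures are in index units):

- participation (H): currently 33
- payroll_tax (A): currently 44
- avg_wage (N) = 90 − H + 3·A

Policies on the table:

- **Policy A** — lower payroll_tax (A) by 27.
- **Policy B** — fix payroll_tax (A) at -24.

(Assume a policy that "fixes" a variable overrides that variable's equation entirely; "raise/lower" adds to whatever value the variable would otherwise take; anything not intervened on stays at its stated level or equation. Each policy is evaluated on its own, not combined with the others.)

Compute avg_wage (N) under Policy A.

Policy A (A − 27):
  H = 33
  A = 44 − 27 = 17
  N = 90 − 33 + 3·17 = 108

108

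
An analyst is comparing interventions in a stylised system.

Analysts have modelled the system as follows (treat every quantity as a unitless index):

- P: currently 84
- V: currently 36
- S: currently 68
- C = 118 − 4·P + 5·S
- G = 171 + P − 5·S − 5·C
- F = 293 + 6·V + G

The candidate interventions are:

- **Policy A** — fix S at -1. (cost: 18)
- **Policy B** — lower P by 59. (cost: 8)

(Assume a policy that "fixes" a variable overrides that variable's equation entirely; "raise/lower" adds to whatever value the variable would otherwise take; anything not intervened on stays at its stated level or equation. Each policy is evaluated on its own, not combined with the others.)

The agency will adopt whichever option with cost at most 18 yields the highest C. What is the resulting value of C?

358

Policy A (S := -1):
  P = 84
  S = -1
  C = 118 − 4·84 + 5·(-1) = -223
Policy B (P − 59):
  P = 84 − 59 = 25
  S = 68
  C = 118 − 4·25 + 5·68 = 358
Comparing — Policy A: C=-223, Policy B: C=358. Highest is 358 (Policy B).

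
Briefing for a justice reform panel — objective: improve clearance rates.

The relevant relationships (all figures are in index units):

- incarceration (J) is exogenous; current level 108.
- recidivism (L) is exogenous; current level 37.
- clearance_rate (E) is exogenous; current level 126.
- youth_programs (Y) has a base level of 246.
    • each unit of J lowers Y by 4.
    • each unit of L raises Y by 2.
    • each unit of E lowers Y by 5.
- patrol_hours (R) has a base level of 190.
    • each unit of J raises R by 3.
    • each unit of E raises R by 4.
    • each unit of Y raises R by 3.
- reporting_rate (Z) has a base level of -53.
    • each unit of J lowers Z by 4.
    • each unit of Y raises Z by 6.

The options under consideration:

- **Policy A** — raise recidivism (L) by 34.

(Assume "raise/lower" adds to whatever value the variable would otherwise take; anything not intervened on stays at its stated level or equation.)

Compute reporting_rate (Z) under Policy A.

-4529

Policy A (L + 34):
  J = 108
  L = 37 + 34 = 71
  E = 126
  Y = 246 − 4·108 + 2·71 − 5·126 = -674
  Z = -53 − 4·108 + 6·(-674) = -4529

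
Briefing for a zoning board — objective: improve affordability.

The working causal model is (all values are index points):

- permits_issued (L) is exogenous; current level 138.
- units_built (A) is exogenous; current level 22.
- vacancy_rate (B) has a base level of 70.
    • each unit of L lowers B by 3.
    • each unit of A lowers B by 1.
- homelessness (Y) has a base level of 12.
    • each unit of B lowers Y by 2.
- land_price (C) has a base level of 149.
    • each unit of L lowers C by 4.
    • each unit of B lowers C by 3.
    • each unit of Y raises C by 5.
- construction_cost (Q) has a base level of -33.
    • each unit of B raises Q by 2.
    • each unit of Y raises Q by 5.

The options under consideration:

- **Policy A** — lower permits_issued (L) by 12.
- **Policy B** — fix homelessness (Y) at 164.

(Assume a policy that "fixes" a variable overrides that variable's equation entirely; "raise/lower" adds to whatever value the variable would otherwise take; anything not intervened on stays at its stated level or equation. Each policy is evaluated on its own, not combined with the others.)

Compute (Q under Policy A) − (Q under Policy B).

Policy A (L − 12):
  L = 138 − 12 = 126
  A = 22
  B = 70 − 3·126 − 22 = -330
  Y = 12 − 2·(-330) = 672
  Q = -33 + 2·(-330) + 5·672 = 2667
Policy B (Y := 164):
  L = 138
  A = 22
  B = 70 − 3·138 − 22 = -366
  Y = 164
  Q = -33 + 2·(-366) + 5·164 = 55
Q: 2667 − 55 = 2612

2612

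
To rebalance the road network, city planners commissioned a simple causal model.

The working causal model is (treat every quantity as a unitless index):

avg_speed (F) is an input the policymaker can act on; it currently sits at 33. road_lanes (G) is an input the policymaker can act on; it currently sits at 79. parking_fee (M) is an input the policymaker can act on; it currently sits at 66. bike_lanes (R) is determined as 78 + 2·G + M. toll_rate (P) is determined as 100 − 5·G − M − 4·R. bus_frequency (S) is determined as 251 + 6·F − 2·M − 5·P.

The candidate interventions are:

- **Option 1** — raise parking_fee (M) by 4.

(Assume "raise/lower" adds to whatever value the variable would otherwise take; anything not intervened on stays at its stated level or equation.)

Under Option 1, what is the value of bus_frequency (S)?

8254

Option 1 (M + 4):
  F = 33
  G = 79
  M = 66 + 4 = 70
  R = 78 + 2·79 + 70 = 306
  P = 100 − 5·79 − 70 − 4·306 = -1589
  S = 251 + 6·33 − 2·70 − 5·(-1589) = 8254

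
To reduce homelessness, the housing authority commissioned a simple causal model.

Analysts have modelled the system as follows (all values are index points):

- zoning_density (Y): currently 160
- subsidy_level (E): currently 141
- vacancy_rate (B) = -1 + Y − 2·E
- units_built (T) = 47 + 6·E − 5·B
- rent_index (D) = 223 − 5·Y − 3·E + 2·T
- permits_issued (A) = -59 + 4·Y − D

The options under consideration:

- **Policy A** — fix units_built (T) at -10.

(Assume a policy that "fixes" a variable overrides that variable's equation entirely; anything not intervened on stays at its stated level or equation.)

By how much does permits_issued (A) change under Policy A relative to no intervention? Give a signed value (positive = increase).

Baseline:
  Y = 160
  E = 141
  B = -1 + 160 − 2·141 = -123
  T = 47 + 6·141 − 5·(-123) = 1508
  D = 223 − 5·160 − 3·141 + 2·1508 = 2016
  A = -59 + 4·160 − 2016 = -1435
Policy A (T := -10):
  Y = 160
  E = 141
  B = -1 + 160 − 2·141 = -123
  T = -10
  D = 223 − 5·160 − 3·141 + 2·(-10) = -1020
  A = -59 + 4·160 − (-1020) = 1601
Change in A: 1601 − (-1435) = 3036

3036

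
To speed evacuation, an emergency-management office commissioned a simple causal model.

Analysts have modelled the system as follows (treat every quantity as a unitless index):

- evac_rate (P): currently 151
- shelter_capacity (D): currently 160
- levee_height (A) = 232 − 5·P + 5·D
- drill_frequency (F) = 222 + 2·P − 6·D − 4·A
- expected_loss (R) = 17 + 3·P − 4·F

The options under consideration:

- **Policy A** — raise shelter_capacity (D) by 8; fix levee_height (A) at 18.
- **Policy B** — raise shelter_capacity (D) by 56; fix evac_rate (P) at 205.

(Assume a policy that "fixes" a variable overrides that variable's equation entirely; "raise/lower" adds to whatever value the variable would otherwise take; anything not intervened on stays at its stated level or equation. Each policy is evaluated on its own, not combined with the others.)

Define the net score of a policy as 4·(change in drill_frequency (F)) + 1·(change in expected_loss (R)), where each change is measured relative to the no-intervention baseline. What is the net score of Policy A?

Baseline:
  P = 151
  D = 160
  A = 232 − 5·151 + 5·160 = 277
  F = 222 + 2·151 − 6·160 − 4·277 = -1544
  R = 17 + 3·151 − 4·(-1544) = 6646
Policy A (D + 8, A := 18):
  P = 151
  D = 160 + 8 = 168
  A = 18
  F = 222 + 2·151 − 6·168 − 4·18 = -556
  R = 17 + 3·151 − 4·(-556) = 2694
ΔF = -556 − (-1544) = 988; ΔR = 2694 − 6646 = -3952
Score = 4·988 + 1·(-3952) = 0

0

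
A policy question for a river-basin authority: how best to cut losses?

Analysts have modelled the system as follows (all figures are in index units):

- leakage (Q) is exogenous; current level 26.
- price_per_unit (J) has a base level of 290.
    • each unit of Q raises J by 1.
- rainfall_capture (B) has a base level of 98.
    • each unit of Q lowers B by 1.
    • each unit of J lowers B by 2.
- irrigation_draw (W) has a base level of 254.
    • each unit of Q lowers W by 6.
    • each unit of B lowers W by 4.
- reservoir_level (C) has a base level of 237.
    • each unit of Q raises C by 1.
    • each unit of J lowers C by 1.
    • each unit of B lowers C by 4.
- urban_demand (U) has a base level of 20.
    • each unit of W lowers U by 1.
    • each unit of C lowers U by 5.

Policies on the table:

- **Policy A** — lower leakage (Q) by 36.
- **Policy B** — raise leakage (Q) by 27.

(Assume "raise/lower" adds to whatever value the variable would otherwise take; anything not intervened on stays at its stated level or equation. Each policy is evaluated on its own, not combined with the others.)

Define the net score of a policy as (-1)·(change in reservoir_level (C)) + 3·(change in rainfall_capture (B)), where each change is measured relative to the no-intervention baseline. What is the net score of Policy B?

-567

Baseline:
  Q = 26
  J = 290 + 26 = 316
  B = 98 − 26 − 2·316 = -560
  C = 237 + 26 − 316 − 4·(-560) = 2187
Policy B (Q + 27):
  Q = 26 + 27 = 53
  J = 290 + 53 = 343
  B = 98 − 53 − 2·343 = -641
  C = 237 + 53 − 343 − 4·(-641) = 2511
ΔC = 2511 − 2187 = 324; ΔB = -641 − (-560) = -81
Score = (-1)·324 + 3·(-81) = -567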